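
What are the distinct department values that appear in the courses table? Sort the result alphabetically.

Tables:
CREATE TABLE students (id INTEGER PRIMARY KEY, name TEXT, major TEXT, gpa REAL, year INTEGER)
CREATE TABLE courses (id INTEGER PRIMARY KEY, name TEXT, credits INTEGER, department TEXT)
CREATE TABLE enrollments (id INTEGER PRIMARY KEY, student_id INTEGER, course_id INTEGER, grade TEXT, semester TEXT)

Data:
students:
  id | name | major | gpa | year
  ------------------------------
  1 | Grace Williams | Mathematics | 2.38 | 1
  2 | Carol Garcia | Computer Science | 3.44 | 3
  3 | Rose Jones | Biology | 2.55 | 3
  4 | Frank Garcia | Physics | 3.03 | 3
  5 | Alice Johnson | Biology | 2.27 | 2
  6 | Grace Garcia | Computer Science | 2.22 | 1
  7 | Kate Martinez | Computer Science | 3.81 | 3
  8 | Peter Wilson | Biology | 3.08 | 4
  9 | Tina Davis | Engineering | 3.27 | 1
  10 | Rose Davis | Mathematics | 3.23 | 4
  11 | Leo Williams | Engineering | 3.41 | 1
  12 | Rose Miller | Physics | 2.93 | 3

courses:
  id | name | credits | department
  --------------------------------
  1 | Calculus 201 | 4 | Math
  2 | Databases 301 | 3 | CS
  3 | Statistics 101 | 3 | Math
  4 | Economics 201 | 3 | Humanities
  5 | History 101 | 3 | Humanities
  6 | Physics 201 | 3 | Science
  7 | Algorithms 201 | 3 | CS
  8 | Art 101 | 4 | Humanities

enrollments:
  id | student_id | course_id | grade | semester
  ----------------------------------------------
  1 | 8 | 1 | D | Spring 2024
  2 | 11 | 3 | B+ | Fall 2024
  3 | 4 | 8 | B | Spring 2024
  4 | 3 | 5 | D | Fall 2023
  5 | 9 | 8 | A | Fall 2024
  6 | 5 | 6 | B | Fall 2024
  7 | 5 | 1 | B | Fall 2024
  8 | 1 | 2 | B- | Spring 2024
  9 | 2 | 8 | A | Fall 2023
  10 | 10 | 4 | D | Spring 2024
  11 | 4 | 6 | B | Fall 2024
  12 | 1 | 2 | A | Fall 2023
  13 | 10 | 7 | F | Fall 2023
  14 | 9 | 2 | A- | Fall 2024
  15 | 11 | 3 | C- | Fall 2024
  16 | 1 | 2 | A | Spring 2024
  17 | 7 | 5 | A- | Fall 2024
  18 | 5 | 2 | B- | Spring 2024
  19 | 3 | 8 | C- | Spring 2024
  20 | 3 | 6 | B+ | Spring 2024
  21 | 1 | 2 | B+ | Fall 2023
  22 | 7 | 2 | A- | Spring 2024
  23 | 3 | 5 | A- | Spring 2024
SELECT DISTINCT department FROM courses ORDER BY department

Execution result:
department
CS
Humanities
Math
Science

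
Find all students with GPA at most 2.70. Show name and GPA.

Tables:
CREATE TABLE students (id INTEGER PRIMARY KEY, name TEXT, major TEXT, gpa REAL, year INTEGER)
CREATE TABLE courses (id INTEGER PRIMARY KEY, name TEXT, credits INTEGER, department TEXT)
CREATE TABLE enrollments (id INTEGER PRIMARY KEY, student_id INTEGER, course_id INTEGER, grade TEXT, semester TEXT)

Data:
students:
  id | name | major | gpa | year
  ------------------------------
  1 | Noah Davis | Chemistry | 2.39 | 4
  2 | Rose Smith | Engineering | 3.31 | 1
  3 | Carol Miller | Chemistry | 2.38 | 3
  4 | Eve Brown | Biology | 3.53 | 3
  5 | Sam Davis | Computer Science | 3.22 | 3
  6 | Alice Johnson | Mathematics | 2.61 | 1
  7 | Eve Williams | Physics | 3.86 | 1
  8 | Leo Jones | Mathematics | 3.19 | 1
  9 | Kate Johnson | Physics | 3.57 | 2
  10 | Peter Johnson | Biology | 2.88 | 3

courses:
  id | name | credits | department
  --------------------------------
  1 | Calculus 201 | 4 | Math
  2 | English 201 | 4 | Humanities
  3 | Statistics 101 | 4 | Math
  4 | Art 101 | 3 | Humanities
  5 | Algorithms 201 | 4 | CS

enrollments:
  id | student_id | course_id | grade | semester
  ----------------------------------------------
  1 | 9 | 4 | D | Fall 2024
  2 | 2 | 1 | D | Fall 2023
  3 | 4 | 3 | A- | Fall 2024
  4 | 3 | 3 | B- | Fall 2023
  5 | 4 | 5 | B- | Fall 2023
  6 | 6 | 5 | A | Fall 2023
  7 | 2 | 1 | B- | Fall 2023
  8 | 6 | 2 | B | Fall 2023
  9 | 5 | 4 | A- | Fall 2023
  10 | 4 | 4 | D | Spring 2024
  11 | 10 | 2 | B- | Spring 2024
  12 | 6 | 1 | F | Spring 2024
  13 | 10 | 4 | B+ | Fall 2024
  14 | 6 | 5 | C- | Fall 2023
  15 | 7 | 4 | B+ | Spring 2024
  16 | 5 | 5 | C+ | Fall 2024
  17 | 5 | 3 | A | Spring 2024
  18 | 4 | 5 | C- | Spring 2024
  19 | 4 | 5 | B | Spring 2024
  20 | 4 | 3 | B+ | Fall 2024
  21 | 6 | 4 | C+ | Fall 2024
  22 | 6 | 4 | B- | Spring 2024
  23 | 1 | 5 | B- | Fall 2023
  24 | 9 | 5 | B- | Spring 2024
SELECT name, gpa FROM students WHERE gpa <= 2.7

Execution result:
name | gpa
Noah Davis | 2.39
Carol Miller | 2.38
Alice Johnson | 2.61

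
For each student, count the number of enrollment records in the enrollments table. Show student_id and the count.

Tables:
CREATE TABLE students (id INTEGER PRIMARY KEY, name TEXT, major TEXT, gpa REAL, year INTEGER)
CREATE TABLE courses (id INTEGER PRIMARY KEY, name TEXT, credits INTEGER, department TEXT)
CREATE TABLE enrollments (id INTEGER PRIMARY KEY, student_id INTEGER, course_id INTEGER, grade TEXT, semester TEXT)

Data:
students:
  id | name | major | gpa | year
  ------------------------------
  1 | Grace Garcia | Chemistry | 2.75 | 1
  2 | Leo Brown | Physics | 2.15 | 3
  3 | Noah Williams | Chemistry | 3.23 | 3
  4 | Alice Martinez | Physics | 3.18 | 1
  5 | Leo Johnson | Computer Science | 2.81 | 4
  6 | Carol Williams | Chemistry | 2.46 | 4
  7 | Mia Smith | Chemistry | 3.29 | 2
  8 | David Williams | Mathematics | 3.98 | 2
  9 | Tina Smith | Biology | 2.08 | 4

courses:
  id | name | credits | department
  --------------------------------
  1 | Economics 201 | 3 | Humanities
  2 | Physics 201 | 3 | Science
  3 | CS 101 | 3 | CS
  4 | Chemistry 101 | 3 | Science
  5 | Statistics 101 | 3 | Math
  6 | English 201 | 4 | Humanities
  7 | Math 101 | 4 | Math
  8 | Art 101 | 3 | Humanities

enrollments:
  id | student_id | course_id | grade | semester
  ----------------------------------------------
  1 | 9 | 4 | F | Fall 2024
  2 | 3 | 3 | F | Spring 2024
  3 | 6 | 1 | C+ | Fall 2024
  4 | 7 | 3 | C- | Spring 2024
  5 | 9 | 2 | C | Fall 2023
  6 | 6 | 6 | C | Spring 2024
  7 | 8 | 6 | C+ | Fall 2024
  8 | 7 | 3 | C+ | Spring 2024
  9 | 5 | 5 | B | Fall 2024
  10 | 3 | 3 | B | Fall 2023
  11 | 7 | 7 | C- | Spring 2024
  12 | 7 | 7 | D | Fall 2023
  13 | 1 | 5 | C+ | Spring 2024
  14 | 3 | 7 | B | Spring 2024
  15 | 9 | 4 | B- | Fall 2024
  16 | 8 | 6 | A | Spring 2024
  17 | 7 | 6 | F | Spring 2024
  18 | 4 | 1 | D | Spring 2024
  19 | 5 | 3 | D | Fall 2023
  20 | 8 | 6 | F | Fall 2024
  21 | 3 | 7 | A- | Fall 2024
SELECT student_id, COUNT(*) AS enrollment_count FROM enrollments GROUP BY student_id

Execution result:
student_id | enrollment_count
1 | 1
3 | 4
4 | 1
5 | 2
6 | 2
7 | 5
8 | 3
9 | 3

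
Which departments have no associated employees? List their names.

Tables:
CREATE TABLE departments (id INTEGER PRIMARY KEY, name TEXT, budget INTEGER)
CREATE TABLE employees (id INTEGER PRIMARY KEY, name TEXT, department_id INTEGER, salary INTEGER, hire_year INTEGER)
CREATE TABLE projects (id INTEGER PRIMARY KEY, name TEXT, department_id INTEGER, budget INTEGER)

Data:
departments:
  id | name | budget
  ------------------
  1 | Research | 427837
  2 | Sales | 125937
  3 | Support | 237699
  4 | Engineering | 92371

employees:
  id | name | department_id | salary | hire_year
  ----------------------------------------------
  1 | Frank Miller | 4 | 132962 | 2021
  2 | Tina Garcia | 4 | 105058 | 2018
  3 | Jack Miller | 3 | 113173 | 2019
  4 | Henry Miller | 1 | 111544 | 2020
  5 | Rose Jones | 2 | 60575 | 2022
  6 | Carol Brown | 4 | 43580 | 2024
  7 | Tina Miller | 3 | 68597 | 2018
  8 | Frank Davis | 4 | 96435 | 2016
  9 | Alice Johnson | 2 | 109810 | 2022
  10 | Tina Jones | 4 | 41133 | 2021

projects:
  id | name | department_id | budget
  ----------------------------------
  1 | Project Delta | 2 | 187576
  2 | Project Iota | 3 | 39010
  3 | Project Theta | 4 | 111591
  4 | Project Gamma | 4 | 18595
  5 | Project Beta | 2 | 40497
SELECT p.name FROM departments p LEFT JOIN employees c ON c.department_id = p.id WHERE c.id IS NULL

Execution result:
(no rows)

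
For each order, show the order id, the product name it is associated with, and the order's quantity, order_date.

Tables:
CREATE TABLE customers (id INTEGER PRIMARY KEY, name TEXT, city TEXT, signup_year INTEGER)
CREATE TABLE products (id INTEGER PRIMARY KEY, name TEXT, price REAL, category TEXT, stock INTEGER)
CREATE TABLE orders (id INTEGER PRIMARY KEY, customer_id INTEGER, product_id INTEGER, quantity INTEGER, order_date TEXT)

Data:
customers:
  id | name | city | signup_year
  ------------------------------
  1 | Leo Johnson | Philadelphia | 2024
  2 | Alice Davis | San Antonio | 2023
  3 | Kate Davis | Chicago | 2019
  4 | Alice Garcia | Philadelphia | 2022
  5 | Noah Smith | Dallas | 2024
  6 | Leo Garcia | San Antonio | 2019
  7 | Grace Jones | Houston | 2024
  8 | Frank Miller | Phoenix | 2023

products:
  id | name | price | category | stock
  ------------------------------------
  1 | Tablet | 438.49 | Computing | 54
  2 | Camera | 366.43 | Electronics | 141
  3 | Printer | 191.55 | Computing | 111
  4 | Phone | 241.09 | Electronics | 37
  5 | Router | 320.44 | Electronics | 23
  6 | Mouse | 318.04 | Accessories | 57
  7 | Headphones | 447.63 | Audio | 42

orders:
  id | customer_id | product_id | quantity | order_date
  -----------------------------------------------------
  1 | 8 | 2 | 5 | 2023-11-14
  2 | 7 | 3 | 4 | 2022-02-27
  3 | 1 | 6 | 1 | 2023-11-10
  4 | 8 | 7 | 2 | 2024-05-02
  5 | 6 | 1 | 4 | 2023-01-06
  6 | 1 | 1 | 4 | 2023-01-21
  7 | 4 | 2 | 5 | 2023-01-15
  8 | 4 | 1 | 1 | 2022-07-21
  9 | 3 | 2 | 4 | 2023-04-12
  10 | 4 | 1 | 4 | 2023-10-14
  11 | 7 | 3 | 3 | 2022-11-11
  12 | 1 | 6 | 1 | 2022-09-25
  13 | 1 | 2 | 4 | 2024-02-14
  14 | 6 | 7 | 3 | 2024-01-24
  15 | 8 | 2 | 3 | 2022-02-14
SELECT c.id, p.name AS product, c.quantity, c.order_date FROM orders c JOIN products p ON c.product_id = p.id

Execution result:
id | product | quantity | order_date
1 | Camera | 5 | 2023-11-14
2 | Printer | 4 | 2022-02-27
3 | Mouse | 1 | 2023-11-10
4 | Headphones | 2 | 2024-05-02
5 | Tablet | 4 | 2023-01-06
6 | Tablet | 4 | 2023-01-21
7 | Camera | 5 | 2023-01-15
8 | Tablet | 1 | 2022-07-21
9 | Camera | 4 | 2023-04-12
10 | Tablet | 4 | 2023-10-14
11 | Printer | 3 | 2022-11-11
12 | Mouse | 1 | 2022-09-25
13 | Camera | 4 | 2024-02-14
14 | Headphones | 3 | 2024-01-24
15 | Camera | 3 | 2022-02-14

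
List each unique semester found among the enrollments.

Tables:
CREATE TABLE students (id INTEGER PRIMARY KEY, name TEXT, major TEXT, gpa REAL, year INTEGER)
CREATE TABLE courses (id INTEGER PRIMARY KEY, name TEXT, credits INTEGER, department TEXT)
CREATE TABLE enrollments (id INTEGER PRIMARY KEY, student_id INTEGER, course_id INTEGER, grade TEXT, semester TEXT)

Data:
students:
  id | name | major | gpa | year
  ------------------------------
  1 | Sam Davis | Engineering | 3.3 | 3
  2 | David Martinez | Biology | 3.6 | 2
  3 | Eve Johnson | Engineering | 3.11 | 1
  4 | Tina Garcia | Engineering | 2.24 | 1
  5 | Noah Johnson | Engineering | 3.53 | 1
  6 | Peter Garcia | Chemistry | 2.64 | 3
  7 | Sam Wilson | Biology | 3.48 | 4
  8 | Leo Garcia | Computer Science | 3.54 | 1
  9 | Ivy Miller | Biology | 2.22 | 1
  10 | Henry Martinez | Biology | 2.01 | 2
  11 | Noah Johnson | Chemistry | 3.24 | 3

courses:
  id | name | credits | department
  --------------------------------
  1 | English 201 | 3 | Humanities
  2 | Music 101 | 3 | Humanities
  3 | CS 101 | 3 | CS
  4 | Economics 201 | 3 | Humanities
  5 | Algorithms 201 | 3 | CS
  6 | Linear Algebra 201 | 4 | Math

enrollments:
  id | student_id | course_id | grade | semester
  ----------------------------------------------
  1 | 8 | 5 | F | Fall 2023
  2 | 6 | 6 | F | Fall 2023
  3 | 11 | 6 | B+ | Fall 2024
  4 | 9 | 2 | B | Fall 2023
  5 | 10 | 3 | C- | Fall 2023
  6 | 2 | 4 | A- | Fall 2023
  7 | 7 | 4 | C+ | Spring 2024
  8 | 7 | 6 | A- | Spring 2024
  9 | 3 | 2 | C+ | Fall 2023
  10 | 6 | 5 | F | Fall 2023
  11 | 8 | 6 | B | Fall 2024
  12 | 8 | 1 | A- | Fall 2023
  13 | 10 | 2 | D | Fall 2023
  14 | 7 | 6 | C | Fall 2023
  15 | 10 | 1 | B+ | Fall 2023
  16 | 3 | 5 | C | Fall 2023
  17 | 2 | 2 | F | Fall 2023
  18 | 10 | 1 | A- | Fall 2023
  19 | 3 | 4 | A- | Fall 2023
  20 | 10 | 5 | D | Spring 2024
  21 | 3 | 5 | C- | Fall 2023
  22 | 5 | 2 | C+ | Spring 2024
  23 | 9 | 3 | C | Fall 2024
SELECT DISTINCT semester FROM enrollments

Execution result:
semester
Fall 2023
Fall 2024
Spring 2024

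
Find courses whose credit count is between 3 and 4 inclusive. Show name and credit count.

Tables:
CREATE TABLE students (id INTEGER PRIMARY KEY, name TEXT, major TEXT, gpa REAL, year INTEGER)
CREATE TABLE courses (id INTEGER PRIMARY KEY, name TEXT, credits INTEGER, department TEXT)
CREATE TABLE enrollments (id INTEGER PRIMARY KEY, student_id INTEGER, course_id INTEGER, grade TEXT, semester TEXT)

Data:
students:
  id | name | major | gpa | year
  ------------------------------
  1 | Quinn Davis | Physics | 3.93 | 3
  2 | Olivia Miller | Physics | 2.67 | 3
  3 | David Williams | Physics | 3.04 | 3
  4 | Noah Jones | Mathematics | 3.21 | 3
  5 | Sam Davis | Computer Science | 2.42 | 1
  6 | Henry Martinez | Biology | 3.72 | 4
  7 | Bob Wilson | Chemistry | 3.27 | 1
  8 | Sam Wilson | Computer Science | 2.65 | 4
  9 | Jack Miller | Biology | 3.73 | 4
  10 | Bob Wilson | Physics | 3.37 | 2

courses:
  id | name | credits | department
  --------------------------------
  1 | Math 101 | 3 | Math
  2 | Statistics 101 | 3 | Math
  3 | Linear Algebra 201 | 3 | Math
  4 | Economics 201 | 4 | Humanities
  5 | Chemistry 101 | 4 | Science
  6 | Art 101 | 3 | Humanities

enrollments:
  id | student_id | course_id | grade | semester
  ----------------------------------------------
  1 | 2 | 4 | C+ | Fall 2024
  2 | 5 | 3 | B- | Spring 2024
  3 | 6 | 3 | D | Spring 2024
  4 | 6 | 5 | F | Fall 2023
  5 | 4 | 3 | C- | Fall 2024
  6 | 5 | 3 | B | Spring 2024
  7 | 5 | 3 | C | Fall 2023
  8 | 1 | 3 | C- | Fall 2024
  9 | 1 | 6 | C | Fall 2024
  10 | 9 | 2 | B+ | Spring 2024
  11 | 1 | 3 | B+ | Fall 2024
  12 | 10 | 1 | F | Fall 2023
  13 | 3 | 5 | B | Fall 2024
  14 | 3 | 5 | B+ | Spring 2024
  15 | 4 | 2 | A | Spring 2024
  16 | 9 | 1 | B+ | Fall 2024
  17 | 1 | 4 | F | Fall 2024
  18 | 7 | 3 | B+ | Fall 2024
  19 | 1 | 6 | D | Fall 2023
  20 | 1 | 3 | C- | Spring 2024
SELECT name, credits FROM courses WHERE credits BETWEEN 3 AND 4

Execution result:
name | credits
Math 101 | 3
Statistics 101 | 3
Linear Algebra 201 | 3
Economics 201 | 4
Chemistry 101 | 4
Art 101 | 3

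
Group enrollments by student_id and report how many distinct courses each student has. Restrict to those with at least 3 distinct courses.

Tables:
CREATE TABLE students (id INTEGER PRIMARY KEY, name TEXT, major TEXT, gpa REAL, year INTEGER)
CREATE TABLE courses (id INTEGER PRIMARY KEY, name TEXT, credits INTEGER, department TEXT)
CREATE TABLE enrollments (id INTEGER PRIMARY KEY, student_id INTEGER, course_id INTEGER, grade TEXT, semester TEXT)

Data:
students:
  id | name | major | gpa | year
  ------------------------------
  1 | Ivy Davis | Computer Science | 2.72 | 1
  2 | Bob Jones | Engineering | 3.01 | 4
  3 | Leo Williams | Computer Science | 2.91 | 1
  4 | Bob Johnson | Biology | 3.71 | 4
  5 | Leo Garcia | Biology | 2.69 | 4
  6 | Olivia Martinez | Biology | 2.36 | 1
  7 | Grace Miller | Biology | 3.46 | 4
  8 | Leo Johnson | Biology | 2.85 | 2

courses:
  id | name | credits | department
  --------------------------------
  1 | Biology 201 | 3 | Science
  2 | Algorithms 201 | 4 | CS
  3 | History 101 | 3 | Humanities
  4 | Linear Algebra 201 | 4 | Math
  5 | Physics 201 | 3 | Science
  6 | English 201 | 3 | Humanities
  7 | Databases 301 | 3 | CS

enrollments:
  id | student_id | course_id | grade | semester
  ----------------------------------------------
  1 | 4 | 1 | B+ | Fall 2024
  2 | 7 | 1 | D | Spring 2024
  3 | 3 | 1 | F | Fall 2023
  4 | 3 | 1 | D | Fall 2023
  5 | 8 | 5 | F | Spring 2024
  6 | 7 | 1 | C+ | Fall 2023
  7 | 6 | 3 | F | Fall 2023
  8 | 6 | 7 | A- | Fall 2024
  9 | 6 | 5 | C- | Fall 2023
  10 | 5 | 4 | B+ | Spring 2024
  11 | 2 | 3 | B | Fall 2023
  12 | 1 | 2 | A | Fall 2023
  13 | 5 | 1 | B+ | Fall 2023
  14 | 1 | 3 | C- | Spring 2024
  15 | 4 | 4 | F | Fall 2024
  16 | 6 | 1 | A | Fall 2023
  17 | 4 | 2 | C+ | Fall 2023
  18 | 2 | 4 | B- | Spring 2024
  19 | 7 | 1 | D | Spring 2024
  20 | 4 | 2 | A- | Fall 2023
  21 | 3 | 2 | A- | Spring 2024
SELECT student_id, COUNT(DISTINCT course_id) AS distinct_course_count FROM enrollments GROUP BY student_id HAVING COUNT(DISTINCT course_id) >= 3

Execution result:
student_id | distinct_course_count
4 | 3
6 | 4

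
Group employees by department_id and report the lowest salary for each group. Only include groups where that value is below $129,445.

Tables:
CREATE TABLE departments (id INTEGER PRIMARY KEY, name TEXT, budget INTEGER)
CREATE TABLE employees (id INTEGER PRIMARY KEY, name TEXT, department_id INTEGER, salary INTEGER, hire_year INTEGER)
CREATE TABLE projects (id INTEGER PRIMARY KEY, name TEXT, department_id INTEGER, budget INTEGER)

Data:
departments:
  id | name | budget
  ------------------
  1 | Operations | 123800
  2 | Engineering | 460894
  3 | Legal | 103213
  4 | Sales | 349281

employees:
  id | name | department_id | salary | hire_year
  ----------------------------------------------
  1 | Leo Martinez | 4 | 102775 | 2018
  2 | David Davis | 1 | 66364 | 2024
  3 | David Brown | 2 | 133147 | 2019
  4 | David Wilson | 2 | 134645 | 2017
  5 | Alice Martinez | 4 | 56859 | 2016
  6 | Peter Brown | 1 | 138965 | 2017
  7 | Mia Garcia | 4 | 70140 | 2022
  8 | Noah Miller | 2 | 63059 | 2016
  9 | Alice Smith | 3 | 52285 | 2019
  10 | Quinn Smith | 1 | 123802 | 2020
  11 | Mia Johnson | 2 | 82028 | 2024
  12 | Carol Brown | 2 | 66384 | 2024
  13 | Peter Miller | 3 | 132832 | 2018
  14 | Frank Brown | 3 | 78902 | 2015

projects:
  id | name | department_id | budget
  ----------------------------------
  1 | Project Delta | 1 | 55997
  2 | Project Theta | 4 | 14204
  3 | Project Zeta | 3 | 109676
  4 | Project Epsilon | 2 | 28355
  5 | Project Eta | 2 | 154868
SELECT department_id, MIN(salary) AS min_salary FROM employees GROUP BY department_id HAVING MIN(salary) < 129445

Execution result:
department_id | min_salary
1 | 66364
2 | 63059
3 | 52285
4 | 56859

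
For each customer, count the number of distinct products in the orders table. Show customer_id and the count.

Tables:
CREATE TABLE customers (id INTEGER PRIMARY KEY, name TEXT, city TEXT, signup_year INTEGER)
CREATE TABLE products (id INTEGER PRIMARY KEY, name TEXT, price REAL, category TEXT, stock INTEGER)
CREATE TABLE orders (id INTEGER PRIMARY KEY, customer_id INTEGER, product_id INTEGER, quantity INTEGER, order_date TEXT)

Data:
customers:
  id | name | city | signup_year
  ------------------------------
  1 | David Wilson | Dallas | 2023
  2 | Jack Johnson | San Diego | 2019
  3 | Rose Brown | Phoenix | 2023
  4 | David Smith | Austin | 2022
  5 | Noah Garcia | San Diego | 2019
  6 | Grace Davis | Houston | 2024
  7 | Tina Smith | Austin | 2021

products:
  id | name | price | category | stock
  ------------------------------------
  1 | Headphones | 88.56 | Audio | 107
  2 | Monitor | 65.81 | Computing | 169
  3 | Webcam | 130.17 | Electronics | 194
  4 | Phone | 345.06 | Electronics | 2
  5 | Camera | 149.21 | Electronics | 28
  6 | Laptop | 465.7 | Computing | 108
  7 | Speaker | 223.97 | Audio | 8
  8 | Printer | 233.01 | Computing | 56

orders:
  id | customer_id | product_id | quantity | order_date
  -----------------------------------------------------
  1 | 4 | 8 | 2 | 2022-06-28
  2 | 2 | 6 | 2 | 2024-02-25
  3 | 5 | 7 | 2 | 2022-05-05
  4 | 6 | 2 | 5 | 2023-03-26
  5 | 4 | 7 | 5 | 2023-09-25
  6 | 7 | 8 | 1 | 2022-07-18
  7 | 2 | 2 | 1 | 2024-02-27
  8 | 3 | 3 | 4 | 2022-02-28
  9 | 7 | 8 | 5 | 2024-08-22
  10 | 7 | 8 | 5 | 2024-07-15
SELECT customer_id, COUNT(DISTINCT product_id) AS distinct_product_count FROM orders GROUP BY customer_id

Execution result:
customer_id | distinct_product_count
2 | 2
3 | 1
4 | 2
5 | 1
6 | 1
7 | 1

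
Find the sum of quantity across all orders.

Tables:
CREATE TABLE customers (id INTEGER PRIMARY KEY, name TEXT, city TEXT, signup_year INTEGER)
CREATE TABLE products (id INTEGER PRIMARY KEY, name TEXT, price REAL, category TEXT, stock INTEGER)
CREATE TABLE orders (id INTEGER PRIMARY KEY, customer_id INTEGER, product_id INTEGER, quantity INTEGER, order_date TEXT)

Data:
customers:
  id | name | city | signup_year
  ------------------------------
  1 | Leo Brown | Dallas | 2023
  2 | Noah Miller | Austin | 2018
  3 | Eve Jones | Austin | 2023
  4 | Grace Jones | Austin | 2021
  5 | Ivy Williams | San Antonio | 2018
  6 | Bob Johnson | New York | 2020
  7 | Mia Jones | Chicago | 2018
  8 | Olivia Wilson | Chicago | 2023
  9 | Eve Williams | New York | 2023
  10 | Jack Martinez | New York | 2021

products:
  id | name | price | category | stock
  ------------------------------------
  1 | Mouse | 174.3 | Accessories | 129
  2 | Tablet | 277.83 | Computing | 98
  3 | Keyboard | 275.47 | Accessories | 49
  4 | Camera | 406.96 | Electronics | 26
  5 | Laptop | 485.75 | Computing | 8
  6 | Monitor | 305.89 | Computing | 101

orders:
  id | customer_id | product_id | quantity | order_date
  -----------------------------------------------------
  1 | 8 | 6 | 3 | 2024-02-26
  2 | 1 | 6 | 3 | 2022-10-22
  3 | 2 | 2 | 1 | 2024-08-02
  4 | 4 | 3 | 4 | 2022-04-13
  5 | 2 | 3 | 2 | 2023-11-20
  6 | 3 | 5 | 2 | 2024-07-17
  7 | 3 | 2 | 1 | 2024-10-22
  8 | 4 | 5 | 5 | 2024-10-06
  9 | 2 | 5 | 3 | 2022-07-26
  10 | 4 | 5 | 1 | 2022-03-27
SELECT SUM(quantity) FROM orders

Execution result:
25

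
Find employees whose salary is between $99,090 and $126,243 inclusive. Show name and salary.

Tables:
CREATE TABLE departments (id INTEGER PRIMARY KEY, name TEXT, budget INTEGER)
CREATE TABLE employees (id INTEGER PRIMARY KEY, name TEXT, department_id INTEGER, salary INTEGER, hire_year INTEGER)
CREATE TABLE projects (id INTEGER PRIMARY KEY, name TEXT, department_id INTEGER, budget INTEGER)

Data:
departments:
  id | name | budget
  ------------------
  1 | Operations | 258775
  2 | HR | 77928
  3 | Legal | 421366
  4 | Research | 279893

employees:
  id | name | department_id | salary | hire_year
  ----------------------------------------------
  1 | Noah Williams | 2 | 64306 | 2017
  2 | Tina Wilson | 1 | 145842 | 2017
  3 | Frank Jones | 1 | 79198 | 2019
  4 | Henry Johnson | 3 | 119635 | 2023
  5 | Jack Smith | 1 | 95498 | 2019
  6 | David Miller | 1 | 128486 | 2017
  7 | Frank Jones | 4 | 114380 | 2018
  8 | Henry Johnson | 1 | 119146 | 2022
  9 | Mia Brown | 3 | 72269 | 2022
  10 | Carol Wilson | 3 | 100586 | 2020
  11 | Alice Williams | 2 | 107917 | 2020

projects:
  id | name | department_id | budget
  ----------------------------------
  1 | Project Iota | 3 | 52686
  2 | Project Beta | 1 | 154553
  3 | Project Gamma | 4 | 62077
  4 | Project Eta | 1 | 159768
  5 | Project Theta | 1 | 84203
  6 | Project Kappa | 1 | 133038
SELECT name, salary FROM employees WHERE salary BETWEEN 99090 AND 126243

Execution result:
name | salary
Henry Johnson | 119635
Frank Jones | 114380
Henry Johnson | 119146
Carol Wilson | 100586
Alice Williams | 107917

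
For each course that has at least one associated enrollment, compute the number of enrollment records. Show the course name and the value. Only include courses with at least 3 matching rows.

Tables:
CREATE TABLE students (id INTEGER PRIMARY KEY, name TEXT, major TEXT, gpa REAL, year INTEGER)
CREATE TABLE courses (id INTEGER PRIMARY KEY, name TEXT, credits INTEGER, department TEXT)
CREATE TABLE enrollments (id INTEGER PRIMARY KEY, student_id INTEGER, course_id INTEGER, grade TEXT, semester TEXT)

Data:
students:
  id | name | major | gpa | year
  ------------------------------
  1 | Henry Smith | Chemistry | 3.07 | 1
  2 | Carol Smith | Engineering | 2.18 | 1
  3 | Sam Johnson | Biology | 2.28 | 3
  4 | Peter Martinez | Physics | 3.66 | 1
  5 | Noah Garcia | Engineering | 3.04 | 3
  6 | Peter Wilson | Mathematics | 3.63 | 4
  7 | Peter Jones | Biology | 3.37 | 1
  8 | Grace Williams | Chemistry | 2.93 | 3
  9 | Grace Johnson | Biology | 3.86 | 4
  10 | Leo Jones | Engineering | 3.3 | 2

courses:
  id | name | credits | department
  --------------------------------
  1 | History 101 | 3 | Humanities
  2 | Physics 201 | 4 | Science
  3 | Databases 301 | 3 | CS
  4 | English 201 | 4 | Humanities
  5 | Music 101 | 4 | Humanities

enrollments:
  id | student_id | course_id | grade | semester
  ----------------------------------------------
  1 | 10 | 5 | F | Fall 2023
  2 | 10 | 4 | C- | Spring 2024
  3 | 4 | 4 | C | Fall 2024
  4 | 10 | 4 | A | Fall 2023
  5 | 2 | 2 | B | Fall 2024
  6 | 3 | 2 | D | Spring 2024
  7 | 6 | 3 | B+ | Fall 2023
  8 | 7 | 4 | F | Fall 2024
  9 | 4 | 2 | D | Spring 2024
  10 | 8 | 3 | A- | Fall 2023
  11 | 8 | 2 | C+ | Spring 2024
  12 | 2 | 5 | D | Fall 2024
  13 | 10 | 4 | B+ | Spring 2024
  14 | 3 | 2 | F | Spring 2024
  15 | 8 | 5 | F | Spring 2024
SELECT p.name, COUNT(*) AS n FROM enrollments c JOIN courses p ON c.course_id = p.id GROUP BY p.id, p.name HAVING COUNT(*) >= 3

Execution result:
name | n
Physics 201 | 5
English 201 | 5
Music 101 | 3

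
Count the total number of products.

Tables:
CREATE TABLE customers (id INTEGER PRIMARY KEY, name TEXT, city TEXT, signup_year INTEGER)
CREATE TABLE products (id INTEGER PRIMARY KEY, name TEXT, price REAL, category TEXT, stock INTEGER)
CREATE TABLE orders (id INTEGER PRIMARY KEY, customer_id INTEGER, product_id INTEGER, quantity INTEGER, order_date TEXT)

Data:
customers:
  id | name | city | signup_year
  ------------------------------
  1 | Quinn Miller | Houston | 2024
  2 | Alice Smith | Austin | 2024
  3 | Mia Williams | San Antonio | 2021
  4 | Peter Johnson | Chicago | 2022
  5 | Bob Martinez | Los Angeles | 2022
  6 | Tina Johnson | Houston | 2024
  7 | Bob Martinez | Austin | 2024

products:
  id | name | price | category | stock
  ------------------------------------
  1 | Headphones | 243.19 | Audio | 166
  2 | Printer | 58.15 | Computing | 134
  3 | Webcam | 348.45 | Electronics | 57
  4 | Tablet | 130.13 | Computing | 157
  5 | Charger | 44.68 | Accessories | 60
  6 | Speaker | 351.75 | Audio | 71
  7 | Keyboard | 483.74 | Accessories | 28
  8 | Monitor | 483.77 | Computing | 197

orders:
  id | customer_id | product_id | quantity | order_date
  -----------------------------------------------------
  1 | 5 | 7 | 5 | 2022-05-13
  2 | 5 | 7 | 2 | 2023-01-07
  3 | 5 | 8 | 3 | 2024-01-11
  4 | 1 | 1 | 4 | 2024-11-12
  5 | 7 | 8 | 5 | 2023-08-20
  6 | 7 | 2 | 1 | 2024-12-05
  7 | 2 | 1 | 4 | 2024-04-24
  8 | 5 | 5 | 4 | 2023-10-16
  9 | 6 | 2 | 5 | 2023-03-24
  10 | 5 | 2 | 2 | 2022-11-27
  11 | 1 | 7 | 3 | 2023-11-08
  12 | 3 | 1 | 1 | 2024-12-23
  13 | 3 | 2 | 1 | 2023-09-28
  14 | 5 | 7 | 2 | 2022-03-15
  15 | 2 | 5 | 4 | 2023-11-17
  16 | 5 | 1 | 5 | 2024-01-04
SELECT COUNT(*) FROM products

Execution result:
8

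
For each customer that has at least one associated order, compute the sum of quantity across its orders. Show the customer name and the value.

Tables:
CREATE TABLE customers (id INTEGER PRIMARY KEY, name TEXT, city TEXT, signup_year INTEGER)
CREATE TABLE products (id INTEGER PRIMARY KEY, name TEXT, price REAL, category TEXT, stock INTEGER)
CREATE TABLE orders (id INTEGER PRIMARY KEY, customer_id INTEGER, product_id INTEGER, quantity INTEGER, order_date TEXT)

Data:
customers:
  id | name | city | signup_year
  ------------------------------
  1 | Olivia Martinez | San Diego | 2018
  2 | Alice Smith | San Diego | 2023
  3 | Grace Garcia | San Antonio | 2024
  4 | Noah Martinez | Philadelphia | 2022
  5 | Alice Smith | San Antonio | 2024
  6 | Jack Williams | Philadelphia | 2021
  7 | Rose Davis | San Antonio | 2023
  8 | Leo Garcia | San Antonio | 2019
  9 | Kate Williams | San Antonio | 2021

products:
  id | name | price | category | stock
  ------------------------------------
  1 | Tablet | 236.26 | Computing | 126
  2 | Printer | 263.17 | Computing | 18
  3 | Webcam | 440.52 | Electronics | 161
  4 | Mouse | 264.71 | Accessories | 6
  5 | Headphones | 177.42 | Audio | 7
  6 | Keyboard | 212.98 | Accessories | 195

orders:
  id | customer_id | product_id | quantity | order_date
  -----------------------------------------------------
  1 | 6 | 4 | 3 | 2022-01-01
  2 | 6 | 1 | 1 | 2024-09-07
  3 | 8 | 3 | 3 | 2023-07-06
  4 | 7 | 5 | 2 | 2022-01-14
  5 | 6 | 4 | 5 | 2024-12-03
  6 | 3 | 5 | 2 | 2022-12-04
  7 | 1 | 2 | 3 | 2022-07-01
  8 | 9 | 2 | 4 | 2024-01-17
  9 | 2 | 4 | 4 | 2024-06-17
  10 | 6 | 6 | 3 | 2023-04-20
SELECT p.name, SUM(c.quantity) AS sum_quantity FROM orders c JOIN customers p ON c.customer_id = p.id GROUP BY p.id, p.name

Execution result:
name | sum_quantity
Olivia Martinez | 3
Alice Smith | 4
Grace Garcia | 2
Jack Williams | 12
Rose Davis | 2
Leo Garcia | 3
Kate Williams | 4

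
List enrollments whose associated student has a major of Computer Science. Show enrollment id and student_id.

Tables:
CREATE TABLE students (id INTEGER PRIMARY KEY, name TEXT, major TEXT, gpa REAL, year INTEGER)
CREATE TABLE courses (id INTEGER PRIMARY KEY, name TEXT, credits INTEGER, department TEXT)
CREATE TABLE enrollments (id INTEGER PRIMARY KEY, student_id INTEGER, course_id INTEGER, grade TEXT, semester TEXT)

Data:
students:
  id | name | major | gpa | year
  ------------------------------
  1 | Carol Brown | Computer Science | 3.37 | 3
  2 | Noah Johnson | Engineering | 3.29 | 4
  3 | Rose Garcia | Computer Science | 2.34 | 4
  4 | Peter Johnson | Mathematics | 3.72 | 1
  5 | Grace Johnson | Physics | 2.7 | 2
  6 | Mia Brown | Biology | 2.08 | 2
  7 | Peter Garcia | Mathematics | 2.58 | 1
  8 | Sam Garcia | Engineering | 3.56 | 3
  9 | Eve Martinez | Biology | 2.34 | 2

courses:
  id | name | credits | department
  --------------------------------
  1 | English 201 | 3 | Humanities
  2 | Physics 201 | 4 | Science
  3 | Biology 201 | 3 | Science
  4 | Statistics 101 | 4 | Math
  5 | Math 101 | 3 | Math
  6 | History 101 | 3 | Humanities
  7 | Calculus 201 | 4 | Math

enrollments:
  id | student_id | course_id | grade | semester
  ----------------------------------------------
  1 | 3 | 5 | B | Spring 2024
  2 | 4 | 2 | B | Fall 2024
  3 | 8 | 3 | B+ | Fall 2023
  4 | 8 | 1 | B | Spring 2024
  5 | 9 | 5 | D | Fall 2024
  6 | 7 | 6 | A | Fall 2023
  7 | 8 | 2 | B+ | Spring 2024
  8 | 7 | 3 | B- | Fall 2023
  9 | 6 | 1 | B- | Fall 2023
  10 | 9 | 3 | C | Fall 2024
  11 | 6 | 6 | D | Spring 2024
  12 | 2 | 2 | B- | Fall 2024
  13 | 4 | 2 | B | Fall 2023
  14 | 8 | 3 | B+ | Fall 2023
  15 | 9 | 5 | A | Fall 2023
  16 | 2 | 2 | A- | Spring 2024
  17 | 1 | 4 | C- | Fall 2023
SELECT id, student_id FROM enrollments WHERE student_id IN (SELECT id FROM students WHERE major = 'Computer Science')

Execution result:
id | student_id
1 | 3
17 | 1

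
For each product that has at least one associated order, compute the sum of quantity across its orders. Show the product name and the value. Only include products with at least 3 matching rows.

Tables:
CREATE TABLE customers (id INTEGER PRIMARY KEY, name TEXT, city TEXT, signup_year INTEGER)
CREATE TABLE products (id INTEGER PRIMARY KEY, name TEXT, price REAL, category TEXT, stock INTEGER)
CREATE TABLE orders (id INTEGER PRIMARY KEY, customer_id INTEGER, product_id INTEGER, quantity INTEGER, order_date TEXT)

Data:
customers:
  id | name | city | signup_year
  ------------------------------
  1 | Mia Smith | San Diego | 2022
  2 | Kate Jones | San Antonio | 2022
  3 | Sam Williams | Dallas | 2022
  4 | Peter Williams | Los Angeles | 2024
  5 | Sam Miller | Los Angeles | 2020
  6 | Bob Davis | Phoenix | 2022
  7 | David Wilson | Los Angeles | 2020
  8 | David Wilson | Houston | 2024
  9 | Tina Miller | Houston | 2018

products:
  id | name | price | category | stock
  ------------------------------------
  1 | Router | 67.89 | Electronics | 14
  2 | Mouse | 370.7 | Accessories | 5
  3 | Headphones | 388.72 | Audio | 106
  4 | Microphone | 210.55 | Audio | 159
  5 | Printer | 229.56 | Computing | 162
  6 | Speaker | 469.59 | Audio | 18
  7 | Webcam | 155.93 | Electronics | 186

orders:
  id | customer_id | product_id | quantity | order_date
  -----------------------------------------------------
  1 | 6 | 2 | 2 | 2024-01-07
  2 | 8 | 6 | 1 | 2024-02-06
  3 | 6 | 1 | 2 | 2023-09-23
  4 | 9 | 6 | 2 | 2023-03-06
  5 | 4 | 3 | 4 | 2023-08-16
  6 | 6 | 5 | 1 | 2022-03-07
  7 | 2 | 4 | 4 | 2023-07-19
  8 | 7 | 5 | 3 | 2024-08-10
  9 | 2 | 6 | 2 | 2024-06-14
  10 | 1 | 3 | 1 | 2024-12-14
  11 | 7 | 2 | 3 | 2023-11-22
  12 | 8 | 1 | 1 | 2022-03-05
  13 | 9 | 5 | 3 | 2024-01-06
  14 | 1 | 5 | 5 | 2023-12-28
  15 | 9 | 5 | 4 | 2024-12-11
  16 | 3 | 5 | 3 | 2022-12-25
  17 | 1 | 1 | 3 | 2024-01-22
SELECT p.name, SUM(c.quantity) AS sum_quantity FROM orders c JOIN products p ON c.product_id = p.id GROUP BY p.id, p.name HAVING COUNT(*) >= 3

Execution result:
name | sum_quantity
Router | 6
Printer | 19
Speaker | 5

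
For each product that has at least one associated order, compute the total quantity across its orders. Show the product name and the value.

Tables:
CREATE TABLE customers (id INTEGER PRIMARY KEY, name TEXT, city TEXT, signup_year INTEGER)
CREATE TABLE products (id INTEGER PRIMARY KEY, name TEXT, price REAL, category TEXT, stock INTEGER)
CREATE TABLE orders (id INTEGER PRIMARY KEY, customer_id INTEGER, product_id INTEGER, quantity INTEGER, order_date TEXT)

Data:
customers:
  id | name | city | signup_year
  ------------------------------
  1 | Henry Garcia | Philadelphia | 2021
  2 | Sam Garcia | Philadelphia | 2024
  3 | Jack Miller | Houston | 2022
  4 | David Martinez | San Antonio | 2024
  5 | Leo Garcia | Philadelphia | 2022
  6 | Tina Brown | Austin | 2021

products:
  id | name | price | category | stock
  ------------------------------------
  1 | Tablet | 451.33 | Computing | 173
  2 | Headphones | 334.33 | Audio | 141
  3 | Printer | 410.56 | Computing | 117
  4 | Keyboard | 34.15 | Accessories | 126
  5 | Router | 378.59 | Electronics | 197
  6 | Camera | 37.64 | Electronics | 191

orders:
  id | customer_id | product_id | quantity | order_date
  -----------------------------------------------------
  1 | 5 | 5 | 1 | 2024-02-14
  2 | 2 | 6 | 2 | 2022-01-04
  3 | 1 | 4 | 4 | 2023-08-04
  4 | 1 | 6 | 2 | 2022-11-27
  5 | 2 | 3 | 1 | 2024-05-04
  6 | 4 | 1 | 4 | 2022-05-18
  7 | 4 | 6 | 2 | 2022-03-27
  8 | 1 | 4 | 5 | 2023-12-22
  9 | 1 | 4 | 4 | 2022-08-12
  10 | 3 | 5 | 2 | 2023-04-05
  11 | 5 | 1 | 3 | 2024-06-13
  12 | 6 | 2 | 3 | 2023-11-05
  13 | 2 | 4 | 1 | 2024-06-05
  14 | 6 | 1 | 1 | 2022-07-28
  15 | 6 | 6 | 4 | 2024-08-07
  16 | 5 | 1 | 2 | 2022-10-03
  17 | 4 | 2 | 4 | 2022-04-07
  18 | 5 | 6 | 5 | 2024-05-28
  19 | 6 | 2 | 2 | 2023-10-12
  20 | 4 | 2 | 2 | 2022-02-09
SELECT p.name, SUM(c.quantity) AS sum_quantity FROM orders c JOIN products p ON c.product_id = p.id GROUP BY p.id, p.name

Execution result:
name | sum_quantity
Tablet | 10
Headphones | 11
Printer | 1
Keyboard | 14
Router | 3
Camera | 15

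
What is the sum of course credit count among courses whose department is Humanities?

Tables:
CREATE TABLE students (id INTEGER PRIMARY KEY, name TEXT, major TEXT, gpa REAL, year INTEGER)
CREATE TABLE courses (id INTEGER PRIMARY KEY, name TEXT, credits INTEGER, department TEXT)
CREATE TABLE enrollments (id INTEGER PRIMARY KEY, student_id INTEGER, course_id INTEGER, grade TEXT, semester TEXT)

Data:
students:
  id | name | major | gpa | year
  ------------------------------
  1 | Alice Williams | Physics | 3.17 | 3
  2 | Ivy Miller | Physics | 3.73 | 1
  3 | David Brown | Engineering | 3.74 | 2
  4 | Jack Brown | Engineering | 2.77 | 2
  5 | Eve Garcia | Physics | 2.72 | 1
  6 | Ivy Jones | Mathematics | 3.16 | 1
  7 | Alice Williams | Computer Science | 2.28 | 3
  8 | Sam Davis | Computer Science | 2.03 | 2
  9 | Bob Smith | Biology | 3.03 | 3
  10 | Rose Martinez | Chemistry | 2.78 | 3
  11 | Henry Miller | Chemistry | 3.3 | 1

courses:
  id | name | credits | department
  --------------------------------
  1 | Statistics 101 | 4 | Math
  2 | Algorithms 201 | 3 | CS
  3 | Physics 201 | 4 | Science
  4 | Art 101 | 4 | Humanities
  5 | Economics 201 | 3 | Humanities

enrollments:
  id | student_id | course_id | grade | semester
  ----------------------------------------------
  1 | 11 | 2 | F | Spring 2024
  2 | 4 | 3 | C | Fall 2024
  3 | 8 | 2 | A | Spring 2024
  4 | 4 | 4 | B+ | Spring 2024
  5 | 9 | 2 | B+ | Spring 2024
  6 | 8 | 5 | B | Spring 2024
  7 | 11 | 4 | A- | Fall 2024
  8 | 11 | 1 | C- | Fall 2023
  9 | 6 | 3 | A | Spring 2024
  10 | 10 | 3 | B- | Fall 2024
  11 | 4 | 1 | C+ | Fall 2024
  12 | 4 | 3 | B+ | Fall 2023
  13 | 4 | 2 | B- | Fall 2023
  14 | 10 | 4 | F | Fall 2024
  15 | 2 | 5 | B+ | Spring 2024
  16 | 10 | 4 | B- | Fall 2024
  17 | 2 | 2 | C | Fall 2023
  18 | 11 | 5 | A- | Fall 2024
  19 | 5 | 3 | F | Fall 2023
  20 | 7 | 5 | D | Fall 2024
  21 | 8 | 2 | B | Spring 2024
SELECT SUM(credits) FROM courses WHERE department = 'Humanities'

Execution result:
7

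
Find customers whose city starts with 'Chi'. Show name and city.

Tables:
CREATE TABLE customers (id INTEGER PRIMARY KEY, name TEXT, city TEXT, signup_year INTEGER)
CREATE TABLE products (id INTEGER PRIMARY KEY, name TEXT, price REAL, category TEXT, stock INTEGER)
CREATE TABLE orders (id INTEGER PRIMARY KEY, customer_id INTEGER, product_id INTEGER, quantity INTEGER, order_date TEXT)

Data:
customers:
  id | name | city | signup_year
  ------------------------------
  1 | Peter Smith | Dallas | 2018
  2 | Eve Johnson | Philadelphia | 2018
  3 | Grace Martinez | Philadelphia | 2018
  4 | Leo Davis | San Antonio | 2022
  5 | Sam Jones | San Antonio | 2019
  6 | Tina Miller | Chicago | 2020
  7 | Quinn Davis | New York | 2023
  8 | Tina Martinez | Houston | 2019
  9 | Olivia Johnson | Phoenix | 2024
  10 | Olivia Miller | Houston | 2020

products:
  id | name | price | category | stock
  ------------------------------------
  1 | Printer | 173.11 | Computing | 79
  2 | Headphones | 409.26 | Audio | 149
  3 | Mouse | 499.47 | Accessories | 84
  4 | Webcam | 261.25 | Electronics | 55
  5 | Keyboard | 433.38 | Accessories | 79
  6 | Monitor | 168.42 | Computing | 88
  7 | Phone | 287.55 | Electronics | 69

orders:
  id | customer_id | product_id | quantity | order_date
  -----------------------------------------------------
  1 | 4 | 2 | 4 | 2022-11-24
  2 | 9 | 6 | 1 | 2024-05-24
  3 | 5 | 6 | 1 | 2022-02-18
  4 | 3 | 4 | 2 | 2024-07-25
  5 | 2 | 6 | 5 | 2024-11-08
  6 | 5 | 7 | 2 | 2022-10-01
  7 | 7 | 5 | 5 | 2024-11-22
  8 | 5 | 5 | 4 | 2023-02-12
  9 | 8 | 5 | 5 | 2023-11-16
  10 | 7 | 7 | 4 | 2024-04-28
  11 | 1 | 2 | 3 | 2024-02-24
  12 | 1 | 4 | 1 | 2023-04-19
SELECT name, city FROM customers WHERE city LIKE 'Chi%'

Execution result:
name | city
Tina Miller | Chicago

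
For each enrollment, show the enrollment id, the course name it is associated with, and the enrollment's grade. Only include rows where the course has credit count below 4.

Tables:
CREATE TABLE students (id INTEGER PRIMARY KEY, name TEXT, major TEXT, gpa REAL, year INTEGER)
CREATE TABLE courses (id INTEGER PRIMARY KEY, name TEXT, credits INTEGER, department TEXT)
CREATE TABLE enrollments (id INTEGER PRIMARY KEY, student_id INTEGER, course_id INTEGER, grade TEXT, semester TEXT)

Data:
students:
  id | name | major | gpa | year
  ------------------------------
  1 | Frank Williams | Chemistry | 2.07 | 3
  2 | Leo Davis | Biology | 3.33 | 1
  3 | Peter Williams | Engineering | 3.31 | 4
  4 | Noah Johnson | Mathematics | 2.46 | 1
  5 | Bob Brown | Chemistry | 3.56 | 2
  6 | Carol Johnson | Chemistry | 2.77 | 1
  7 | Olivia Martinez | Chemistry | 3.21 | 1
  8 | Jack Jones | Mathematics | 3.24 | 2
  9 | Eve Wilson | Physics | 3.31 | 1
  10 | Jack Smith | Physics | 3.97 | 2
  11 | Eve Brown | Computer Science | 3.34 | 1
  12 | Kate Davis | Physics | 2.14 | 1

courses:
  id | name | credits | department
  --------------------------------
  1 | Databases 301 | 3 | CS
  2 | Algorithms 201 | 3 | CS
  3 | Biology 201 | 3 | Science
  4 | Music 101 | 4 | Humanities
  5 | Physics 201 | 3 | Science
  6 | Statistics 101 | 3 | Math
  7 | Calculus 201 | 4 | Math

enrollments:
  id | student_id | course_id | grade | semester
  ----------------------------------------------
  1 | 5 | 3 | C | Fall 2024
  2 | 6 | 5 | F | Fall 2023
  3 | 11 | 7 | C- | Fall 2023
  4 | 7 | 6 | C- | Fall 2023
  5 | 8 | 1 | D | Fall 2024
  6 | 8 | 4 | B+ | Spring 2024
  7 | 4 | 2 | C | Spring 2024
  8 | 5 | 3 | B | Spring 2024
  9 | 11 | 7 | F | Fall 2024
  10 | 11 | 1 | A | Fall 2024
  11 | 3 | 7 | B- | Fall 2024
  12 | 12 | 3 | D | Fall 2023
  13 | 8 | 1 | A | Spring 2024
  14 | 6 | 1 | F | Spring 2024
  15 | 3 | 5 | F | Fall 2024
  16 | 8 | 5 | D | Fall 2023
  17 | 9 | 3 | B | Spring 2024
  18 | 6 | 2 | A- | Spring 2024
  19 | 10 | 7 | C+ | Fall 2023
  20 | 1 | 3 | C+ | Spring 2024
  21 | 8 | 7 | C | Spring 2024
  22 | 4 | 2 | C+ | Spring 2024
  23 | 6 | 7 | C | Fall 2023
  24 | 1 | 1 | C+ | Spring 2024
SELECT c.id, p.name AS course, c.grade FROM enrollments c JOIN courses p ON c.course_id = p.id WHERE p.credits < 4

Execution result:
id | course | grade
1 | Biology 201 | C
2 | Physics 201 | F
4 | Statistics 101 | C-
5 | Databases 301 | D
7 | Algorithms 201 | C
8 | Biology 201 | B
10 | Databases 301 | A
12 | Biology 201 | D
13 | Databases 301 | A
14 | Databases 301 | F
15 | Physics 201 | F
16 | Physics 201 | D
17 | Biology 201 | B
18 | Algorithms 201 | A-
20 | Biology 201 | C+
22 | Algorithms 201 | C+
24 | Databases 301 | C+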